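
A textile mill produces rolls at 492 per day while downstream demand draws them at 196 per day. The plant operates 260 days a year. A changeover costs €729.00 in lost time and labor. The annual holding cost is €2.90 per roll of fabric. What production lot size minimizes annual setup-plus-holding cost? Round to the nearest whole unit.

Q* ≈ 6,526 rolls

Annual demand D = 196 × 260 = 50,960.
Production build-up factor (1 − d/p) = 1 − 196/492 = 0.6016.
Q* = √(2DS / (H(1 − d/p))) = √(2 × 50,960 × 729 / (2.9 × 0.6016)).
= √(74,299,680 / 1.7447) ≈ 6525.761.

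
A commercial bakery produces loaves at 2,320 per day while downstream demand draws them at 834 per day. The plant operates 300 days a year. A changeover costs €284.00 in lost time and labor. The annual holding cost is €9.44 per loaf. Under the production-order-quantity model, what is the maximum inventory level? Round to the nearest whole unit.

I_max ≈ 3,105 loaves

Annual demand D = 834 × 300 = 250,200.
Production build-up factor (1 − d/p) = 1 − 834/2,320 = 0.6405.
Q* = √(2DS / (H(1 − d/p))) = √(2 × 250,200 × 284 / (9.44 × 0.6405)).
= √(142,113,600 / 6.0465) ≈ 4848.042.
Maximum inventory = Q*(1 − d/p) = 4848.042 × 0.6405 ≈ 3105.255.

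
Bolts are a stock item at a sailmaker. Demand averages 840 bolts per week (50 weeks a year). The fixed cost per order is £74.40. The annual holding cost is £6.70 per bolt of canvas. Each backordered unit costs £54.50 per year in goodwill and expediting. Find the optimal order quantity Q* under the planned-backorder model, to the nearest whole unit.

Q* ≈ 1,023 bolts

Annual demand D = 840 × 50 = 42,000.
With planned backorders, Q* = √(2DS/H) · √((H+B)/B).
√(2DS/H) = √(2 × 42,000 × 74.4 / 6.7) = 965.803.
√((H+B)/B) = √((6.7+54.5)/54.5) = 1.0597.
Q* ≈ 1023.449.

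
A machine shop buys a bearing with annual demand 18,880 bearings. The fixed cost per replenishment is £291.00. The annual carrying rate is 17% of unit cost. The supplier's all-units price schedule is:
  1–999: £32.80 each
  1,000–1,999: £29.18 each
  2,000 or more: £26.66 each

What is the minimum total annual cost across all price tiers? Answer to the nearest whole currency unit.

Holding cost per unit per year at price C is H = 0.17·C.
Evaluate total cost at each tier's feasible EOQ or, if the EOQ is below the tier, at the tier's minimum quantity.
Tier 1 (£32.80): EOQ = 1403.8 exceeds tier's upper bound 999, so this tier is dominated.
EOQ at £29.18 = 1488.3 (feasible in tier 2): TC = 18,880×£29.18 + (18,880/1488.3)×291 + (1488.3/2)×0.17×£29.18 = £558,301.34.
EOQ at £26.66 = 1557.1 < 2000, so use break Q=2000: TC = 18,880×£26.66 + (18,880/2000.0)×291 + (2000.0/2)×0.17×£26.66 = £510,620.04.
Lowest total cost among the candidates is at Q = 2000.0.

TC* ≈ £510,620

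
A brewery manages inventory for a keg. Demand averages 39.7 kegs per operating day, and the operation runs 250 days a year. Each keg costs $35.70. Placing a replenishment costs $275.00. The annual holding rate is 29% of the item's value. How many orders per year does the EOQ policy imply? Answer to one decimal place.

N ≈ 13.7 orders per year

Annual demand D = 39.7 × 250 = 9,925.
Holding cost H = 0.29 × $35.70 = $10.3530 per unit per year.
EOQ = √(2DS/H) = √(2 × 9,925 × 275 / 10.353) ≈ 726.13.
Orders per year = D / Q* = 9,925 / 726.13 ≈ 13.668.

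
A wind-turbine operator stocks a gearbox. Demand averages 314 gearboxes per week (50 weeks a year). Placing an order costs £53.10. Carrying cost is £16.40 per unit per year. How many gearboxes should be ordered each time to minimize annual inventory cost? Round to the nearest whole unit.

Q* ≈ 319 gearboxes

Annual demand D = 314 × 50 = 15,700.
EOQ = √(2DS / H) = √(2 × 15,700 × 53.1 / 16.4).
= √(1,667,340 / 16.4) = √101,667.0732 ≈ 318.853.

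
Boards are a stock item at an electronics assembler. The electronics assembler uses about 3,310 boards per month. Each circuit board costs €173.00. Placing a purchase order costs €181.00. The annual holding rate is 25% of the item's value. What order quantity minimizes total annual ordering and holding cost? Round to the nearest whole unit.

Annual demand D = 3,310 × 12 = 39,720.
Holding cost H = 0.25 × €173.00 = €43.2500 per unit per year.
EOQ = √(2DS / H) = √(2 × 39,720 × 181 / 43.25).
= √(14,378,640 / 43.25) = √332,454.104 ≈ 576.588.

Q* ≈ 577 boards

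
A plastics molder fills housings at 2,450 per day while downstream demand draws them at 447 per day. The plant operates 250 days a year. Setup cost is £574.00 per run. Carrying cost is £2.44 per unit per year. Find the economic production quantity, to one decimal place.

Annual demand D = 447 × 250 = 111,750.
Production build-up factor (1 − d/p) = 1 − 447/2,450 = 0.8176.
Q* = √(2DS / (H(1 − d/p))) = √(2 × 111,750 × 574 / (2.44 × 0.8176)).
= √(128,289,000 / 1.9948) ≈ 8019.409.

Q* ≈ 8,019.4 housings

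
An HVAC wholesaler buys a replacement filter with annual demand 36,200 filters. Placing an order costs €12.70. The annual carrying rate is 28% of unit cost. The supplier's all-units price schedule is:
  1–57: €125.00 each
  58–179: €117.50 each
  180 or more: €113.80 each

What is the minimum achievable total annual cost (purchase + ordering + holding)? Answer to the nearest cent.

TC* ≈ €4,124,981.87

Holding cost per unit per year at price C is H = 0.28·C.
For each price level, check whether its EOQ is feasible; otherwise the best quantity at that price is the breakpoint.
Tier 1 (€125.00): EOQ = 162.1 exceeds tier's upper bound 57, so this tier is dominated.
EOQ at €117.50 = 167.2 (feasible in tier 2): TC = 36,200×€117.50 + (36,200/167.2)×12.7 + (167.2/2)×0.28×€117.50 = €4,259,000.08.
EOQ at €113.80 = 169.9 < 180, so use break Q=180: TC = 36,200×€113.80 + (36,200/180.0)×12.7 + (180.0/2)×0.28×€113.80 = €4,124,981.87.
Lowest total cost among the candidates is at Q = 180.0.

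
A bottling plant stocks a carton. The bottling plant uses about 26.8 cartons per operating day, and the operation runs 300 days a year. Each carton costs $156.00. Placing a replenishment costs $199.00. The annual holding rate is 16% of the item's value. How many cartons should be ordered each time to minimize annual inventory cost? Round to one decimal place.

Q* ≈ 358.1 cartons

Annual demand D = 26.8 × 300 = 8,040.
Holding cost H = 0.16 × $156.00 = $24.9600 per unit per year.
EOQ = √(2DS / H) = √(2 × 8,040 × 199 / 24.96).
= √(3,199,920 / 24.96) = √128,201.9231 ≈ 358.053.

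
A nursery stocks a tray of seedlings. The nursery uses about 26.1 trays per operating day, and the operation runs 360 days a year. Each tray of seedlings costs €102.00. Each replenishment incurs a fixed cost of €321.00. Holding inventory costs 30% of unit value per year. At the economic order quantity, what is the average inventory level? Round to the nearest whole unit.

Annual demand D = 26.1 × 360 = 9,396.
Holding cost H = 0.30 × €102.00 = €30.6000 per unit per year.
The optimal lot size = √(2DS/H) = √(2 × 9,396 × 321 / 30.6) ≈ 444.00.
Average inventory = Q*/2 ≈ 444.00 / 2 = 221.998.

Average inventory ≈ 222 trays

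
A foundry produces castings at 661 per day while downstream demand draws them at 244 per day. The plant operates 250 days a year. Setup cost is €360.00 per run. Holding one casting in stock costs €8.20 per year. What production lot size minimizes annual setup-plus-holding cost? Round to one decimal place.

Q* ≈ 2,913.8 castings

Annual demand D = 244 × 250 = 61,000.
Production build-up factor (1 − d/p) = 1 − 244/661 = 0.6309.
Q* = √(2DS / (H(1 − d/p))) = √(2 × 61,000 × 360 / (8.2 × 0.6309)).
= √(43,920,000 / 5.1731) ≈ 2913.781.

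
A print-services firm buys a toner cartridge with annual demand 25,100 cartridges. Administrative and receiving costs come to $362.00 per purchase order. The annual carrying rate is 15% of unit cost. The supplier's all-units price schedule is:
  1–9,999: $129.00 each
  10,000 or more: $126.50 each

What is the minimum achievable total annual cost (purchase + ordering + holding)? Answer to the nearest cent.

TC* ≈ $3,256,651.96

Holding cost per unit per year at price C is H = 0.15·C.
Candidates are each tier's EOQ (if it falls in that tier) and each price-break quantity.
EOQ at $129.00 = 969.1 (feasible in tier 1): TC = 25,100×$129.00 + (25,100/969.1)×362 + (969.1/2)×0.15×$129.00 = $3,256,651.96.
EOQ at $126.50 = 978.6 < 10000, so use break Q=10000: TC = 25,100×$126.50 + (25,100/10000.0)×362 + (10000.0/2)×0.15×$126.50 = $3,270,933.62.
Lowest total cost among the candidates is at Q = 969.1.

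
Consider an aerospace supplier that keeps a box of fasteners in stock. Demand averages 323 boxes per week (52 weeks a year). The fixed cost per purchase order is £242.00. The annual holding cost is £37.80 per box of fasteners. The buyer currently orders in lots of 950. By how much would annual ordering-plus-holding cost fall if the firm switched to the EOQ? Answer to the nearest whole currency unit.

Extra cost ≈ £4,704 per year

Annual demand D = 323 × 52 = 16,796.
EOQ = √(2DS/H) = √(2 × 16,796 × 242 / 37.8) ≈ 463.75.
Cost at Q* = (D/Q*)S + (Q*/2)H = √(2DSH) ≈ £17,529.58.
Cost at Q = 950: (16,796/950)×242 + (950/2)×37.8 = £4,278.56 + £17,955.00 = £22,233.56.
Excess = £22,233.56 − £17,529.58 = £4,703.98.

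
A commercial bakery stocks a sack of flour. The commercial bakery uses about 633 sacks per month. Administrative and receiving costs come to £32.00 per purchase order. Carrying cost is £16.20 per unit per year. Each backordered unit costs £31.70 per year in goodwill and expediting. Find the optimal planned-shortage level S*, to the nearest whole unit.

S* ≈ 72 sacks

Annual demand D = 633 × 12 = 7,596.
With planned backorders, Q* = √(2DS/H) · √((H+B)/B).
√(2DS/H) = √(2 × 7,596 × 32 / 16.2) = 173.231.
√((H+B)/B) = √((16.2+31.7)/31.7) = 1.2292.
Q* ≈ 212.943.
S* = Q* · H/(H+B) = 212.943 × 16.2/47.9 ≈ 72.018.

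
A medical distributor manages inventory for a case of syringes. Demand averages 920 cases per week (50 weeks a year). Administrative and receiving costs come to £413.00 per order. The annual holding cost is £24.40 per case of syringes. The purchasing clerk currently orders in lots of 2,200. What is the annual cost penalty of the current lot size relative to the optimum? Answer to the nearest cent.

Annual demand D = 920 × 50 = 46,000.
EOQ = √(2DS/H) = √(2 × 46,000 × 413 / 24.4) ≈ 1247.88.
Cost at Q* = (D/Q*)S + (Q*/2)H = √(2DSH) ≈ £30,448.36.
Cost at Q = 2,200: (46,000/2,200)×413 + (2,200/2)×24.4 = £8,635.45 + £26,840.00 = £35,475.45.
Excess = £35,475.45 − £30,448.36 = £5,027.10.

Extra cost ≈ £5,027.10 per year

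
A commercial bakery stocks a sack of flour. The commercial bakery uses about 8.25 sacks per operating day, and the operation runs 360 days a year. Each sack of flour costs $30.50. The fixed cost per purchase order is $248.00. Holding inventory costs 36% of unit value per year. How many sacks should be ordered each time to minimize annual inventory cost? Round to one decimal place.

Annual demand D = 8.25 × 360 = 2,970.
Holding cost H = 0.36 × $30.50 = $10.9800 per unit per year.
EOQ = √(2DS / H) = √(2 × 2,970 × 248 / 10.98).
= √(1,473,120 / 10.98) = √134,163.9344 ≈ 366.284.

Q* ≈ 366.3 sacks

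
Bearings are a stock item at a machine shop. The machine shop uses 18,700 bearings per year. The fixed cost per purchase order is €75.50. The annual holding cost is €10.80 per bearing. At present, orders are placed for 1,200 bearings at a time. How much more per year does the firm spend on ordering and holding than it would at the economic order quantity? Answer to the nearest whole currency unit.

EOQ = √(2DS/H) = √(2 × 18,700 × 75.5 / 10.8) ≈ 511.33.
Cost at Q* = (D/Q*)S + (Q*/2)H = √(2DSH) ≈ €5,522.31.
Cost at Q = 1,200: (18,700/1,200)×75.5 + (1,200/2)×10.8 = €1,176.54 + €6,480.00 = €7,656.54.
Excess = €7,656.54 − €5,522.31 = €2,134.23.

Extra cost ≈ €2,134 per year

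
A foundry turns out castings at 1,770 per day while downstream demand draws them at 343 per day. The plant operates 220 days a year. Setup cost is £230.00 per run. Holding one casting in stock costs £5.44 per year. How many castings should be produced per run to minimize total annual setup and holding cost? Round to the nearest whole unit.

Annual demand D = 343 × 220 = 75,460.
Production build-up factor (1 − d/p) = 1 − 343/1,770 = 0.8062.
Q* = √(2DS / (H(1 − d/p))) = √(2 × 75,460 × 230 / (5.44 × 0.8062)).
= √(34,711,600 / 4.3858) ≈ 2813.277.

Q* ≈ 2,813 castings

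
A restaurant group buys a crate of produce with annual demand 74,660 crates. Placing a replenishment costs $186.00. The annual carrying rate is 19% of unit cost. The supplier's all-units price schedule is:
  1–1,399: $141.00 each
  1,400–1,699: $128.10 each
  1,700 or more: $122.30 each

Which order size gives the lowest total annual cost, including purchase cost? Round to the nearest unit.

Holding cost per unit per year at price C is H = 0.19·C.
Candidates are each tier's EOQ (if it falls in that tier) and each price-break quantity.
EOQ at $141.00 = 1018.2 (feasible in tier 1): TC = 74,660×$141.00 + (74,660/1018.2)×186 + (1018.2/2)×0.19×$141.00 = $10,554,337.33.
EOQ at $128.10 = 1068.2 < 1400, so use break Q=1400: TC = 74,660×$128.10 + (74,660/1400.0)×186 + (1400.0/2)×0.19×$128.10 = $9,590,902.41.
EOQ at $122.30 = 1093.3 < 1700, so use break Q=1700: TC = 74,660×$122.30 + (74,660/1700.0)×186 + (1700.0/2)×0.19×$122.30 = $9,158,838.13.
Lowest total cost is $9,158,838.13 at Q = 1700.0.

Q* ≈ 1,700 crates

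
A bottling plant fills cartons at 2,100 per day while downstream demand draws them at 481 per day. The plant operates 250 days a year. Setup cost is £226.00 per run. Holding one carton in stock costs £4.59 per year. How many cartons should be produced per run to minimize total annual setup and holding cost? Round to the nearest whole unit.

Annual demand D = 481 × 250 = 120,250.
Production build-up factor (1 − d/p) = 1 − 481/2,100 = 0.7710.
Q* = √(2DS / (H(1 − d/p))) = √(2 × 120,250 × 226 / (4.59 × 0.7710)).
= √(54,353,000 / 3.5387) ≈ 3919.148.

Q* ≈ 3,919 cartons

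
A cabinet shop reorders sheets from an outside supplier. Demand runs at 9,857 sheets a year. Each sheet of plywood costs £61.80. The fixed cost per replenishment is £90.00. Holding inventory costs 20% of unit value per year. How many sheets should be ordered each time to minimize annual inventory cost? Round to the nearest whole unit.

Q* ≈ 379 sheets

Holding cost H = 0.20 × £61.80 = £12.3600 per unit per year.
EOQ = √(2DS / H) = √(2 × 9,857 × 90 / 12.36).
= √(1,774,260 / 12.36) = √143,548.5437 ≈ 378.878.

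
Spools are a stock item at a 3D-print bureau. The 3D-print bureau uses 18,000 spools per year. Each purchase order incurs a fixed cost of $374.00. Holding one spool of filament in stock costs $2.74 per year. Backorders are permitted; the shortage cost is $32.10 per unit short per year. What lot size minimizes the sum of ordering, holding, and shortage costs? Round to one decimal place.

With planned backorders, Q* = √(2DS/H) · √((H+B)/B).
√(2DS/H) = √(2 × 18,000 × 374 / 2.74) = 2216.725.
√((H+B)/B) = √((2.74+32.1)/32.1) = 1.0418.
Q* ≈ 2309.396.

Q* ≈ 2,309.4 spools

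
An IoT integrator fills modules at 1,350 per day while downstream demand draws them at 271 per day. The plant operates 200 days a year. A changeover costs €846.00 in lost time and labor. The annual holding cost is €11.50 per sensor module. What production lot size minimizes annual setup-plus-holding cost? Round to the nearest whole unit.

Q* ≈ 3,159 modules

Annual demand D = 271 × 200 = 54,200.
Production build-up factor (1 − d/p) = 1 − 271/1,350 = 0.7993.
Q* = √(2DS / (H(1 − d/p))) = √(2 × 54,200 × 846 / (11.5 × 0.7993)).
= √(91,706,400 / 9.1915) ≈ 3158.690.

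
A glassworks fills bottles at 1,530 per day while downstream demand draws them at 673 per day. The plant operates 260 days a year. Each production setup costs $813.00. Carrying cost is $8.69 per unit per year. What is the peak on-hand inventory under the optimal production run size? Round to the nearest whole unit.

I_max ≈ 4,282 bottles

Annual demand D = 673 × 260 = 174,980.
Production build-up factor (1 − d/p) = 1 − 673/1,530 = 0.5601.
Q* = √(2DS / (H(1 − d/p))) = √(2 × 174,980 × 813 / (8.69 × 0.5601)).
= √(284,517,480 / 4.8675) ≈ 7645.394.
Maximum inventory = Q*(1 − d/p) = 7645.394 × 0.5601 ≈ 4282.420.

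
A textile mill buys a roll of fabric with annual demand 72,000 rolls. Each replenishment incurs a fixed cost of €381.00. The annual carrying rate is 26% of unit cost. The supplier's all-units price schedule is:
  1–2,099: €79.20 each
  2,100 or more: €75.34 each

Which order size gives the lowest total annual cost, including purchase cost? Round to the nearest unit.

Q* ≈ 2,100 rolls

Holding cost per unit per year at price C is H = 0.26·C.
For each price level, check whether its EOQ is feasible; otherwise the best quantity at that price is the breakpoint.
EOQ at €79.20 = 1632.3 (feasible in tier 1): TC = 72,000×€79.20 + (72,000/1632.3)×381 + (1632.3/2)×0.26×€79.20 = €5,736,011.90.
EOQ at €75.34 = 1673.6 < 2100, so use break Q=2100: TC = 72,000×€75.34 + (72,000/2100.0)×381 + (2100.0/2)×0.26×€75.34 = €5,458,110.68.
Lowest total cost is €5,458,110.68 at Q = 2100.0.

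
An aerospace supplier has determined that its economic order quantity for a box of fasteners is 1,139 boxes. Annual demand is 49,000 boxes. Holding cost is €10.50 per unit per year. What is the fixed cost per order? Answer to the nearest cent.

Squaring Q* = √(2DS/H) gives Q*² = 2DS/H.
From Q* = √(2DS/H): S = Q*²H / (2D) = 1,139² × 10.5 / (2 × 49,000) = 138.9987.

S ≈ €139.00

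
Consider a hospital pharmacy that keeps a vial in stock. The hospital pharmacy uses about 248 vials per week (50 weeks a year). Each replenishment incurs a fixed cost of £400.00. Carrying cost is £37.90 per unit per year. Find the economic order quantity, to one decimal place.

Annual demand D = 248 × 50 = 12,400.
EOQ = √(2DS / H) = √(2 × 12,400 × 400 / 37.9).
= √(9,920,000 / 37.9) = √261,741.4248 ≈ 511.607.

Q* ≈ 511.6 vials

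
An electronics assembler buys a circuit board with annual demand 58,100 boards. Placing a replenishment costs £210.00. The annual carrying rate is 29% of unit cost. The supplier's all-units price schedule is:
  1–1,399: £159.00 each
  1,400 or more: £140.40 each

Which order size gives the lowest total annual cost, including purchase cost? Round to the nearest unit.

Q* ≈ 1,400 boards

Holding cost per unit per year at price C is H = 0.29·C.
Evaluate total cost at each tier's feasible EOQ or, if the EOQ is below the tier, at the tier's minimum quantity.
EOQ at £159.00 = 727.5 (feasible in tier 1): TC = 58,100×£159.00 + (58,100/727.5)×210 + (727.5/2)×0.29×£159.00 = £9,271,443.65.
EOQ at £140.40 = 774.2 < 1400, so use break Q=1400: TC = 58,100×£140.40 + (58,100/1400.0)×210 + (1400.0/2)×0.29×£140.40 = £8,194,456.20.
Lowest total cost is £8,194,456.20 at Q = 1400.0.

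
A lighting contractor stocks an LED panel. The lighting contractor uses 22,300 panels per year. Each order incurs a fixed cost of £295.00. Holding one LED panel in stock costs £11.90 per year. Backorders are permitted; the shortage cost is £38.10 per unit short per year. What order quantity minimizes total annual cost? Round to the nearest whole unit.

With planned backorders, Q* = √(2DS/H) · √((H+B)/B).
√(2DS/H) = √(2 × 22,300 × 295 / 11.9) = 1051.490.
√((H+B)/B) = √((11.9+38.1)/38.1) = 1.1456.
Q* ≈ 1204.557.

Q* ≈ 1,205 panels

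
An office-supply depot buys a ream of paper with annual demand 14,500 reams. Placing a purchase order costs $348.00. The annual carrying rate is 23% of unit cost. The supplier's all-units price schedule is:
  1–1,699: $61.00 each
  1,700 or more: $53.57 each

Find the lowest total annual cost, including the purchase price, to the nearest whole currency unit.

TC* ≈ $790,206

Holding cost per unit per year at price C is H = 0.23·C.
Candidates are each tier's EOQ (if it falls in that tier) and each price-break quantity.
EOQ at $61.00 = 848.1 (feasible in tier 1): TC = 14,500×$61.00 + (14,500/848.1)×348 + (848.1/2)×0.23×$61.00 = $896,399.19.
EOQ at $53.57 = 905.0 < 1700, so use break Q=1700: TC = 14,500×$53.57 + (14,500/1700.0)×348 + (1700.0/2)×0.23×$53.57 = $790,206.17.
Lowest total cost among the candidates is at Q = 1700.0.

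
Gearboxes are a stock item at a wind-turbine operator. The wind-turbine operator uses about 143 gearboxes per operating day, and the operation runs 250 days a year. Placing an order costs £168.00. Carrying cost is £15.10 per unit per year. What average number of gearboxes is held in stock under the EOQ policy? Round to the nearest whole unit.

Annual demand D = 143 × 250 = 35,750.
EOQ = √(2DS/H) = √(2 × 35,750 × 168 / 15.1) ≈ 891.91.
Average inventory = Q*/2 ≈ 891.91 / 2 = 445.953.

Average inventory ≈ 446 gearboxes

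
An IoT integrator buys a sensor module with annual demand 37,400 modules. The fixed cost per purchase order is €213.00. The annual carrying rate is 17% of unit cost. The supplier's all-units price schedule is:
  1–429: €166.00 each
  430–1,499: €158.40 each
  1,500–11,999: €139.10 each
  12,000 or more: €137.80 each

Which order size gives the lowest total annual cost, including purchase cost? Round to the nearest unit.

Holding cost per unit per year at price C is H = 0.17·C.
Candidates are each tier's EOQ (if it falls in that tier) and each price-break quantity.
Tier 1 (€166.00): EOQ = 751.4 exceeds tier's upper bound 429, so this tier is dominated.
EOQ at €158.40 = 769.2 (feasible in tier 2): TC = 37,400×€158.40 + (37,400/769.2)×213 + (769.2/2)×0.17×€158.40 = €5,944,872.98.
EOQ at €139.10 = 820.8 < 1500, so use break Q=1500: TC = 37,400×€139.10 + (37,400/1500.0)×213 + (1500.0/2)×0.17×€139.10 = €5,225,386.05.
EOQ at €137.80 = 824.7 < 12000, so use break Q=12000: TC = 37,400×€137.80 + (37,400/12000.0)×213 + (12000.0/2)×0.17×€137.80 = €5,294,939.85.
Lowest total cost is €5,225,386.05 at Q = 1500.0.

Q* ≈ 1,500 modules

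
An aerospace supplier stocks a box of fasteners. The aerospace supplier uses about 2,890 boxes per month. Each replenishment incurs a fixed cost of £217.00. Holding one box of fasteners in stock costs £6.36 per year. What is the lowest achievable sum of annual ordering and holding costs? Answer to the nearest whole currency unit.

Annual demand D = 2,890 × 12 = 34,680.
The optimal lot size = √(2DS/H) = √(2 × 34,680 × 217 / 6.36) ≈ 1538.35.
At Q*, ordering cost (D/Q*)S equals holding cost (Q*/2)H, each = √(DSH/2).
Minimum total = √(2DSH) = √(2 × 34,680 × 217 × 6.36) ≈ 9783.922.

TC* ≈ £9,784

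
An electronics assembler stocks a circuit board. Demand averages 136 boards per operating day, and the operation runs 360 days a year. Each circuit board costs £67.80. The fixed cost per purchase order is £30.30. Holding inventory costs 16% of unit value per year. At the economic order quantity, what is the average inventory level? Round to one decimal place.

Annual demand D = 136 × 360 = 48,960.
Holding cost H = 0.16 × £67.80 = £10.8480 per unit per year.
The optimal lot size = √(2DS/H) = √(2 × 48,960 × 30.3 / 10.848) ≈ 522.98.
Average inventory = Q*/2 ≈ 522.98 / 2 = 261.488.

Average inventory ≈ 261.5 boards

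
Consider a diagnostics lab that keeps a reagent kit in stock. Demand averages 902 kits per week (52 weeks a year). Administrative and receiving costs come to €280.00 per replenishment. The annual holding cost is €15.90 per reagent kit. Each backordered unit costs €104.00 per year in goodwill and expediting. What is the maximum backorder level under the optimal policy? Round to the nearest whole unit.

Annual demand D = 902 × 52 = 46,904.
With planned backorders, Q* = √(2DS/H) · √((H+B)/B).
√(2DS/H) = √(2 × 46,904 × 280 / 15.9) = 1285.288.
√((H+B)/B) = √((15.9+104)/104) = 1.0737.
Q* ≈ 1380.045.
S* = Q* · H/(H+B) = 1380.045 × 15.9/119.9 ≈ 183.008.

S* ≈ 183 kits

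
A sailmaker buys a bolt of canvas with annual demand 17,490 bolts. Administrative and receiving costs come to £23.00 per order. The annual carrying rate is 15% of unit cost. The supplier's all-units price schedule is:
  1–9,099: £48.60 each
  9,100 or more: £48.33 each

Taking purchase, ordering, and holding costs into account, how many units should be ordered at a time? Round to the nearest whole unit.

Q* ≈ 332 bolts

Holding cost per unit per year at price C is H = 0.15·C.
Candidates are each tier's EOQ (if it falls in that tier) and each price-break quantity.
EOQ at £48.60 = 332.2 (feasible in tier 1): TC = 17,490×£48.60 + (17,490/332.2)×23 + (332.2/2)×0.15×£48.60 = £852,435.80.
EOQ at £48.33 = 333.1 < 9100, so use break Q=9100: TC = 17,490×£48.33 + (17,490/9100.0)×23 + (9100.0/2)×0.15×£48.33 = £878,321.13.
Lowest total cost is £852,435.80 at Q = 332.2.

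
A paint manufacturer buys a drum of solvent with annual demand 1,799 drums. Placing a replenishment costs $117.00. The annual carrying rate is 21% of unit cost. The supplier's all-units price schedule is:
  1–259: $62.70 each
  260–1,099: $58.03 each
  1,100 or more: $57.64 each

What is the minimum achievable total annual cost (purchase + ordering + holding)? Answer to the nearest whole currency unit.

Holding cost per unit per year at price C is H = 0.21·C.
Evaluate total cost at each tier's feasible EOQ or, if the EOQ is below the tier, at the tier's minimum quantity.
EOQ at $62.70 = 178.8 (feasible in tier 1): TC = 1,799×$62.70 + (1,799/178.8)×117 + (178.8/2)×0.21×$62.70 = $115,151.63.
EOQ at $58.03 = 185.9 < 260, so use break Q=260: TC = 1,799×$58.03 + (1,799/260.0)×117 + (260.0/2)×0.21×$58.03 = $106,789.74.
EOQ at $57.64 = 186.5 < 1100, so use break Q=1100: TC = 1,799×$57.64 + (1,799/1100.0)×117 + (1100.0/2)×0.21×$57.64 = $110,543.13.
Lowest total cost among the candidates is at Q = 260.0.

TC* ≈ $106,790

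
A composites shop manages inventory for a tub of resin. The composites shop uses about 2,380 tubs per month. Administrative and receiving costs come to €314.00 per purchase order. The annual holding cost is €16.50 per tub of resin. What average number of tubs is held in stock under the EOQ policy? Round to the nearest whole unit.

Annual demand D = 2,380 × 12 = 28,560.
EOQ = √(2DS/H) = √(2 × 28,560 × 314 / 16.5) ≈ 1042.60.
Average inventory = Q*/2 ≈ 1042.60 / 2 = 521.299.

Average inventory ≈ 521 tubs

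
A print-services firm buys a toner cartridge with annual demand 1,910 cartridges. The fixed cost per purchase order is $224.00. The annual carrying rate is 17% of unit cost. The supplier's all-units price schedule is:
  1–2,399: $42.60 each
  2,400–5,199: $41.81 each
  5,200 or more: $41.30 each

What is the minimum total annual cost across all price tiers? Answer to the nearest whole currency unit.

TC* ≈ $83,855

Holding cost per unit per year at price C is H = 0.17·C.
Evaluate total cost at each tier's feasible EOQ or, if the EOQ is below the tier, at the tier's minimum quantity.
EOQ at $42.60 = 343.7 (feasible in tier 1): TC = 1,910×$42.60 + (1,910/343.7)×224 + (343.7/2)×0.17×$42.60 = $83,855.34.
EOQ at $41.81 = 347.0 < 2400, so use break Q=2400: TC = 1,910×$41.81 + (1,910/2400.0)×224 + (2400.0/2)×0.17×$41.81 = $88,564.61.
EOQ at $41.30 = 349.1 < 5200, so use break Q=5200: TC = 1,910×$41.30 + (1,910/5200.0)×224 + (5200.0/2)×0.17×$41.30 = $97,219.88.
Lowest total cost among the candidates is at Q = 343.7.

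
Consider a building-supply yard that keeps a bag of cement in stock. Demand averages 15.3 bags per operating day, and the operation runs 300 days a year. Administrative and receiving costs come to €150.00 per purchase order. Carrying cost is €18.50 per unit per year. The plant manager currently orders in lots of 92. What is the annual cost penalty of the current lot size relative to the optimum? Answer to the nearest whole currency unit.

Annual demand D = 15.3 × 300 = 4,590.
EOQ = √(2DS/H) = √(2 × 4,590 × 150 / 18.5) ≈ 272.82.
Cost at Q* = (D/Q*)S + (Q*/2)H = √(2DSH) ≈ €5,047.23.
Cost at Q = 92: (4,590/92)×150 + (92/2)×18.5 = €7,483.70 + €851.00 = €8,334.70.
Excess = €8,334.70 − €5,047.23 = €3,287.47.

Extra cost ≈ €3,287 per year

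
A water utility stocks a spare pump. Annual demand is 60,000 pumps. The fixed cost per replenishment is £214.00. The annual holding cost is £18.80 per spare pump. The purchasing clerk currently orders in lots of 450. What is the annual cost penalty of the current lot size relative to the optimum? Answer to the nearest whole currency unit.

EOQ = √(2DS/H) = √(2 × 60,000 × 214 / 18.8) ≈ 1168.74.
Cost at Q* = (D/Q*)S + (Q*/2)H = √(2DSH) ≈ £21,972.35.
Cost at Q = 450: (60,000/450)×214 + (450/2)×18.8 = £28,533.33 + £4,230.00 = £32,763.33.
Excess = £32,763.33 − £21,972.35 = £10,790.99.

Extra cost ≈ £10,791 per year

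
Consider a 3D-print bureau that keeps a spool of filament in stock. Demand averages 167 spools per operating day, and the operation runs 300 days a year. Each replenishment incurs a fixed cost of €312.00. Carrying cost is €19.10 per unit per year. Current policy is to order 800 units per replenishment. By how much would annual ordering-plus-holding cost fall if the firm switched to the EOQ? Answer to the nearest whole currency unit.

Extra cost ≈ €2,743 per year

Annual demand D = 167 × 300 = 50,100.
EOQ = √(2DS/H) = √(2 × 50,100 × 312 / 19.1) ≈ 1279.37.
Cost at Q* = (D/Q*)S + (Q*/2)H = √(2DSH) ≈ €24,435.87.
Cost at Q = 800: (50,100/800)×312 + (800/2)×19.1 = €19,539.00 + €7,640.00 = €27,179.00.
Excess = €27,179.00 − €24,435.87 = €2,743.13.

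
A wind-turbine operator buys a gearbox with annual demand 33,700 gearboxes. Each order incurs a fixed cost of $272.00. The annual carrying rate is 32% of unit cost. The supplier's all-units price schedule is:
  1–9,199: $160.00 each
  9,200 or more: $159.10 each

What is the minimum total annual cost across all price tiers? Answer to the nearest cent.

TC* ≈ $5,422,637.22

Holding cost per unit per year at price C is H = 0.32·C.
For each price level, check whether its EOQ is feasible; otherwise the best quantity at that price is the breakpoint.
EOQ at $160.00 = 598.4 (feasible in tier 1): TC = 33,700×$160.00 + (33,700/598.4)×272 + (598.4/2)×0.32×$160.00 = $5,422,637.22.
EOQ at $159.10 = 600.1 < 9200, so use break Q=9200: TC = 33,700×$159.10 + (33,700/9200.0)×272 + (9200.0/2)×0.32×$159.10 = $5,596,861.55.
Lowest total cost among the candidates is at Q = 598.4.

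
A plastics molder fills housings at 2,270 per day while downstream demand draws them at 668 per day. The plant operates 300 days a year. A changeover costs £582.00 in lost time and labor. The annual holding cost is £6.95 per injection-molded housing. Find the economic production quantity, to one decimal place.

Annual demand D = 668 × 300 = 200,400.
Production build-up factor (1 − d/p) = 1 − 668/2,270 = 0.7057.
Q* = √(2DS / (H(1 − d/p))) = √(2 × 200,400 × 582 / (6.95 × 0.7057)).
= √(233,265,600 / 4.9048) ≈ 6896.276.

Q* ≈ 6,896.3 housings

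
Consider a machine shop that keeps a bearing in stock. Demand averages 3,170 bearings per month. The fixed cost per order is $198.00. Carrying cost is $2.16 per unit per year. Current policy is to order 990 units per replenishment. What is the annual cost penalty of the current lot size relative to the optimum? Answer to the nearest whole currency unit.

Extra cost ≈ $2,973 per year

Annual demand D = 3,170 × 12 = 38,040.
EOQ = √(2DS/H) = √(2 × 38,040 × 198 / 2.16) ≈ 2640.83.
Cost at Q* = (D/Q*)S + (Q*/2)H = √(2DSH) ≈ $5,704.20.
Cost at Q = 990: (38,040/990)×198 + (990/2)×2.16 = $7,608.00 + $1,069.20 = $8,677.20.
Excess = $8,677.20 − $5,704.20 = $2,973.00.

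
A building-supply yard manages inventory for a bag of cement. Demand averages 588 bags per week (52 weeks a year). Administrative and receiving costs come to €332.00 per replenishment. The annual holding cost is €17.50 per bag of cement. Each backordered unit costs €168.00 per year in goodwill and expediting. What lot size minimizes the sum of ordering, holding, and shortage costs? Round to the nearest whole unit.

Annual demand D = 588 × 52 = 30,576.
With planned backorders, Q* = √(2DS/H) · √((H+B)/B).
√(2DS/H) = √(2 × 30,576 × 332 / 17.5) = 1077.098.
√((H+B)/B) = √((17.5+168)/168) = 1.0508.
Q* ≈ 1131.808.

Q* ≈ 1,132 bags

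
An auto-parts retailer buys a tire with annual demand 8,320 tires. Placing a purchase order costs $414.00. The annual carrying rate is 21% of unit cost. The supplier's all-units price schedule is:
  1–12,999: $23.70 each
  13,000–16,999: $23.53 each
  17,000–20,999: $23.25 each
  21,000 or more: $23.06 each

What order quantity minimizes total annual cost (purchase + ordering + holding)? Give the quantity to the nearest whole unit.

Q* ≈ 1,177 tires

Holding cost per unit per year at price C is H = 0.21·C.
Candidates are each tier's EOQ (if it falls in that tier) and each price-break quantity.
EOQ at $23.70 = 1176.5 (feasible in tier 1): TC = 8,320×$23.70 + (8,320/1176.5)×414 + (1176.5/2)×0.21×$23.70 = $203,039.46.
EOQ at $23.53 = 1180.7 < 13000, so use break Q=13000: TC = 8,320×$23.53 + (8,320/13000.0)×414 + (13000.0/2)×0.21×$23.53 = $228,153.01.
EOQ at $23.25 = 1187.8 < 17000, so use break Q=17000: TC = 8,320×$23.25 + (8,320/17000.0)×414 + (17000.0/2)×0.21×$23.25 = $235,143.87.
EOQ at $23.06 = 1192.7 < 21000, so use break Q=21000: TC = 8,320×$23.06 + (8,320/21000.0)×414 + (21000.0/2)×0.21×$23.06 = $242,870.52.
Lowest total cost is $203,039.46 at Q = 1176.5.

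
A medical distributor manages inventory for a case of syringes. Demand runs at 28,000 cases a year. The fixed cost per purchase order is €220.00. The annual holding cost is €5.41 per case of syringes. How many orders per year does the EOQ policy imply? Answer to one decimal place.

N ≈ 18.6 orders per year

The optimal lot size = √(2DS/H) = √(2 × 28,000 × 220 / 5.41) ≈ 1509.06.
Orders per year = D / Q* = 28,000 / 1509.06 ≈ 18.555.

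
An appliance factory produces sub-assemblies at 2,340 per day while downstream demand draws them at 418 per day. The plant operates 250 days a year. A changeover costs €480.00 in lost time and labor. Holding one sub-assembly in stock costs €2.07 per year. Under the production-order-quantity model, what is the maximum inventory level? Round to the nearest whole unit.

I_max ≈ 6,309 sub-assemblies

Annual demand D = 418 × 250 = 104,500.
Production build-up factor (1 − d/p) = 1 − 418/2,340 = 0.8214.
Q* = √(2DS / (H(1 − d/p))) = √(2 × 104,500 × 480 / (2.07 × 0.8214)).
= √(100,320,000 / 1.7002) ≈ 7681.390.
Maximum inventory = Q*(1 − d/p) = 7681.390 × 0.8214 ≈ 6309.244.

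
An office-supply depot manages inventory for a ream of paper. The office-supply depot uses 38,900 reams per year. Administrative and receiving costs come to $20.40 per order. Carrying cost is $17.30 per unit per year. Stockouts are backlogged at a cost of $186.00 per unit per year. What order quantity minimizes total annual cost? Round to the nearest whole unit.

With planned backorders, Q* = √(2DS/H) · √((H+B)/B).
√(2DS/H) = √(2 × 38,900 × 20.4 / 17.3) = 302.888.
√((H+B)/B) = √((17.3+186)/186) = 1.0455.
Q* ≈ 316.661.

Q* ≈ 317 reams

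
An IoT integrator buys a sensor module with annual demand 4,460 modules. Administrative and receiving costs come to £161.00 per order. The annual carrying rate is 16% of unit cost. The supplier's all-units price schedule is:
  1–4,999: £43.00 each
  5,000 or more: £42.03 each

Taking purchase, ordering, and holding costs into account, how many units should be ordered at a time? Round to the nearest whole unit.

Holding cost per unit per year at price C is H = 0.16·C.
For each price level, check whether its EOQ is feasible; otherwise the best quantity at that price is the breakpoint.
EOQ at £43.00 = 456.9 (feasible in tier 1): TC = 4,460×£43.00 + (4,460/456.9)×161 + (456.9/2)×0.16×£43.00 = £194,923.33.
EOQ at £42.03 = 462.1 < 5000, so use break Q=5000: TC = 4,460×£42.03 + (4,460/5000.0)×161 + (5000.0/2)×0.16×£42.03 = £204,409.41.
Lowest total cost is £194,923.33 at Q = 456.9.

Q* ≈ 457 modules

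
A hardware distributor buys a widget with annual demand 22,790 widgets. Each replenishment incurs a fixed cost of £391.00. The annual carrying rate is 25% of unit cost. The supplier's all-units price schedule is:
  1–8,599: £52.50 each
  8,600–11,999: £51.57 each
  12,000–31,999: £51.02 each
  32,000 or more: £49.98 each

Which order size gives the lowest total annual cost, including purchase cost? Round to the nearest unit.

Holding cost per unit per year at price C is H = 0.25·C.
Evaluate total cost at each tier's feasible EOQ or, if the EOQ is below the tier, at the tier's minimum quantity.
EOQ at £52.50 = 1165.3 (feasible in tier 1): TC = 22,790×£52.50 + (22,790/1165.3)×391 + (1165.3/2)×0.25×£52.50 = £1,211,769.14.
EOQ at £51.57 = 1175.7 < 8600, so use break Q=8600: TC = 22,790×£51.57 + (22,790/8600.0)×391 + (8600.0/2)×0.25×£51.57 = £1,231,754.20.
EOQ at £51.02 = 1182.0 < 12000, so use break Q=12000: TC = 22,790×£51.02 + (22,790/12000.0)×391 + (12000.0/2)×0.25×£51.02 = £1,240,018.37.
EOQ at £49.98 = 1194.3 < 32000, so use break Q=32000: TC = 22,790×£49.98 + (22,790/32000.0)×391 + (32000.0/2)×0.25×£49.98 = £1,339,242.67.
Lowest total cost is £1,211,769.14 at Q = 1165.3.

Q* ≈ 1,165 widgets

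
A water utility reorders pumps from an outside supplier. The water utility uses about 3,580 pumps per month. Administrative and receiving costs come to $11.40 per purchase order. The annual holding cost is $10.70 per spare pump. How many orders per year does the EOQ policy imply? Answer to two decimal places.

N ≈ 141.99 orders per year

Annual demand D = 3,580 × 12 = 42,960.
EOQ = √(2DS/H) = √(2 × 42,960 × 11.4 / 10.7) ≈ 302.56.
Orders per year = D / Q* = 42,960 / 302.56 ≈ 141.990.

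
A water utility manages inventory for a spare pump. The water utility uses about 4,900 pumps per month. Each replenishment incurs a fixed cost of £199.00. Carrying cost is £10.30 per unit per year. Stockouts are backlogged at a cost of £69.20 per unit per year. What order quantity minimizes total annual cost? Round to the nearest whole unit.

Q* ≈ 1,616 pumps

Annual demand D = 4,900 × 12 = 58,800.
With planned backorders, Q* = √(2DS/H) · √((H+B)/B).
√(2DS/H) = √(2 × 58,800 × 199 / 10.3) = 1507.341.
√((H+B)/B) = √((10.3+69.2)/69.2) = 1.0718.
Q* ≈ 1615.631.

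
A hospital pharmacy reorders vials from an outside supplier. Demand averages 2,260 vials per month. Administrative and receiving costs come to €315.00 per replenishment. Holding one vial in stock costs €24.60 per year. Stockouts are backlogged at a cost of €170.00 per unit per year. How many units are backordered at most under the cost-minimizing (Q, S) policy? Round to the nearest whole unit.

Annual demand D = 2,260 × 12 = 27,120.
With planned backorders, Q* = √(2DS/H) · √((H+B)/B).
√(2DS/H) = √(2 × 27,120 × 315 / 24.6) = 833.389.
√((H+B)/B) = √((24.6+170)/170) = 1.0699.
Q* ≈ 891.650.
S* = Q* · H/(H+B) = 891.650 × 24.6/194.6 ≈ 112.716.

S* ≈ 113 vials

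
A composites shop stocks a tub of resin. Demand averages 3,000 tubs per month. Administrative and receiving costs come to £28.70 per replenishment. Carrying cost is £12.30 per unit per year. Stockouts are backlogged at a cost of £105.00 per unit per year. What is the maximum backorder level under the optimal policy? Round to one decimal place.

Annual demand D = 3,000 × 12 = 36,000.
With planned backorders, Q* = √(2DS/H) · √((H+B)/B).
√(2DS/H) = √(2 × 36,000 × 28.7 / 12.3) = 409.878.
√((H+B)/B) = √((12.3+105)/105) = 1.0569.
Q* ≈ 433.220.
S* = Q* · H/(H+B) = 433.220 × 12.3/117.3 ≈ 45.427.

S* ≈ 45.4 tubs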